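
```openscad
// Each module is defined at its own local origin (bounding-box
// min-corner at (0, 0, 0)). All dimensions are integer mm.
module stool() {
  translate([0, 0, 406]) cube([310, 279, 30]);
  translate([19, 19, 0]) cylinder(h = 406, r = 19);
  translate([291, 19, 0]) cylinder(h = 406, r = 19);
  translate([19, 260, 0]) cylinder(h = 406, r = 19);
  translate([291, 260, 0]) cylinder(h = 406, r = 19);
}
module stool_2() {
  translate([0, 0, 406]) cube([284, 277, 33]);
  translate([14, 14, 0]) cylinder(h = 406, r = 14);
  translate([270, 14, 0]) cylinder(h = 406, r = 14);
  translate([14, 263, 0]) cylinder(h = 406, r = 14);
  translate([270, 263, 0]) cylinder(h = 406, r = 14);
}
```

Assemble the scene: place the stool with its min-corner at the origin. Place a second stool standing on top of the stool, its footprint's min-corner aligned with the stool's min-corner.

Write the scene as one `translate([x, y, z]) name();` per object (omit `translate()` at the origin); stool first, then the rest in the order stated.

stool();
translate([0, 0, 436]) stool_2();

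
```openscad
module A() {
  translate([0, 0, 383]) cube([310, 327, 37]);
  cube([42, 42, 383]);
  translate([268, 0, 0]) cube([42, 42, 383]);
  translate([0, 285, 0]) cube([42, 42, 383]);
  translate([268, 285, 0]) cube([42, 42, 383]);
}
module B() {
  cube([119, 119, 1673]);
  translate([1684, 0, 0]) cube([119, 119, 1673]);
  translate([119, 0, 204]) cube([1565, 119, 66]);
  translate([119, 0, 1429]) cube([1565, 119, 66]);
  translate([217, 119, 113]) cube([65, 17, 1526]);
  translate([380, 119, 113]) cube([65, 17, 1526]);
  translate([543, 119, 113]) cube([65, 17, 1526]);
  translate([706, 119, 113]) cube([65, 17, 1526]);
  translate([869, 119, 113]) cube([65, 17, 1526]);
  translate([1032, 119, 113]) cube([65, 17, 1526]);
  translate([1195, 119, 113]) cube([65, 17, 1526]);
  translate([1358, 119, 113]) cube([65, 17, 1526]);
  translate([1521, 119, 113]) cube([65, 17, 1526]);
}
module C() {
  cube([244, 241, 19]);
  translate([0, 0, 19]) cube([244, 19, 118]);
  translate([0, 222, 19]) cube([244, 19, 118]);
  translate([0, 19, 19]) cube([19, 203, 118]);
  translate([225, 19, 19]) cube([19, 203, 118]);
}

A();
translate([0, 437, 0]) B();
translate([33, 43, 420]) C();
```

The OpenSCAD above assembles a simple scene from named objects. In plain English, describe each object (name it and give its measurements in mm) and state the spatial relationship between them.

A is a simple wooden stool: a rectangular seat 310 mm (x) by 327 mm (y), 37 mm thick, top face at z = 420 mm, on four square legs, each 42×42 mm in cross-section. The legs rest on z = 0, each flush with a corner of the seat.

B is a fence section. Two 119×119 mm posts, 1673 mm tall, stand on the floor with a clear span of 1565 mm between their inner faces. Two horizontal rails of 119×66 mm section span the gap between the posts with their undersides at z = 204 mm and z = 1429 mm, flush with the posts' −y face. 9 pickets, each 65 mm wide, 17 mm thick and 1526 mm tall, are fixed to the +y face of the rails with their bottoms at z = 113 mm, evenly spaced across the span with equal gaps (rounded down to the nearest mm) at the −x end and between each pair — any rounding remainder accumulates at the +x end.

C is an open storage box with external size 244×241×137 mm and wall thickness 19 mm (the base is also 19 mm thick). The base covers the whole footprint; the four walls stand on the base, with the y-facing walls full-width and the x-facing walls fitting between their inner faces.

The fence section is on the floor beside the stool on its +y side. The open box is on top of the stool, centred.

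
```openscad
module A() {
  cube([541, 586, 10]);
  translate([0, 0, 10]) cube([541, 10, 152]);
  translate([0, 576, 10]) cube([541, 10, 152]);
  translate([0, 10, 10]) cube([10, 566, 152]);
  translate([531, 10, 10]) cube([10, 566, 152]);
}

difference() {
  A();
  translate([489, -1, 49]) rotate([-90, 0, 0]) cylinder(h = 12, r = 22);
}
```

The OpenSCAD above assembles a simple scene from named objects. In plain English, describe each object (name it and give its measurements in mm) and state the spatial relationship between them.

A is an open storage box with external size 541×586×162 mm and wall thickness 10 mm (the base is also 10 mm thick). The base covers the whole footprint; the four walls stand on the base, with the y-facing walls full-width and the x-facing walls fitting between their inner faces.

The open box has a circular hole of radius 22 mm through its front wall, centred at (x = 489, z = 49).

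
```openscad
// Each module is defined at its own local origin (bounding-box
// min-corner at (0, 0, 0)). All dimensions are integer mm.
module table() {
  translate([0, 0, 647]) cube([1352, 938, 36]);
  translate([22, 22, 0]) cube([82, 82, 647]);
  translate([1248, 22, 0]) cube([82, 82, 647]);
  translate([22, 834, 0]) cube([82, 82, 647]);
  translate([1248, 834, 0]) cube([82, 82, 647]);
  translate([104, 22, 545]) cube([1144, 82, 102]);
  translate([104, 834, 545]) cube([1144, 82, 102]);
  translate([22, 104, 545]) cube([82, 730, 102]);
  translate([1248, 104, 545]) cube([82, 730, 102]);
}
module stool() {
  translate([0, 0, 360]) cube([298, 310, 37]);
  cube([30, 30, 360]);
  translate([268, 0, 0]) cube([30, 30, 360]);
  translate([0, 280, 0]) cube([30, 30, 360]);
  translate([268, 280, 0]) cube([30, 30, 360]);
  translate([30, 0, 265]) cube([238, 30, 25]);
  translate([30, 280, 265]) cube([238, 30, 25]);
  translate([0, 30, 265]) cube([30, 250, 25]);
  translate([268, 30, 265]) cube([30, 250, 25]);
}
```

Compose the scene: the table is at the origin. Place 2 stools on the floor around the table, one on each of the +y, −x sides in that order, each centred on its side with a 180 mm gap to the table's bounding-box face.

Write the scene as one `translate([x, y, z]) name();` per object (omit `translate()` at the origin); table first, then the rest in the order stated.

table();
translate([527, 1118, 0]) stool();
translate([-478, 314, 0]) stool();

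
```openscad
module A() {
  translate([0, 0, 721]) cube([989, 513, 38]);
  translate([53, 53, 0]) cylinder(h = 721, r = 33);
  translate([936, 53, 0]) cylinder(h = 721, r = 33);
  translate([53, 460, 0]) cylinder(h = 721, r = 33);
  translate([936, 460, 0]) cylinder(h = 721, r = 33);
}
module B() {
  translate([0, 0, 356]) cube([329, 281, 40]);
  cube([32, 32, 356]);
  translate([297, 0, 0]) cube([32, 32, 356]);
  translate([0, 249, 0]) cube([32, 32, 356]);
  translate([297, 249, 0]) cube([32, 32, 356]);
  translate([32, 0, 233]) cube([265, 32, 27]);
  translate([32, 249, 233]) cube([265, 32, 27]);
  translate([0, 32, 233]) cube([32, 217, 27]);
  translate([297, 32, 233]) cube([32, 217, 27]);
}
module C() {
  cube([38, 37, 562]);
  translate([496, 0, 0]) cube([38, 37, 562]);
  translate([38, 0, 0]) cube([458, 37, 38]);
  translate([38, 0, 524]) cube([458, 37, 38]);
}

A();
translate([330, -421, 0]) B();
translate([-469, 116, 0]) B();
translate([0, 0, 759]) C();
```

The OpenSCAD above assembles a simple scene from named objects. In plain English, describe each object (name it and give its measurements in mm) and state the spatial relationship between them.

A is a rectangular dining table. The top is 989×513×38 mm with its upper surface at z = 759 mm. It stands on four round legs of 66 mm diameter, each leg's bounding box inset 20 mm from the nearest pair of top edges, running from the floor to the underside of the top.

B is a four-legged stool. The seat is a 329×281×40 mm slab whose top surface is at z = 396 mm; four square legs, each 32×32 mm in cross-section, run from the floor (z = 0) to the underside of the seat, each flush with a corner of the seat. Four stretchers, 32 mm wide and 27 mm tall, connect adjacent legs with their undersides at z = 233 mm, each running between the inner faces of the legs it joins and aligned with the legs' outer faces on the other axis.

C is a rectangular picture frame lying in the x–z plane (depth along y). The opening is 458 mm wide (x) by 486 mm tall (z), surrounded by a border 38 mm wide on all four sides. The frame is 37 mm deep and is made of two full-height vertical stiles with two horizontal rails fitted between them.

Two stools sit around the table at the −y, −x sides. The picture frame is on top of the table.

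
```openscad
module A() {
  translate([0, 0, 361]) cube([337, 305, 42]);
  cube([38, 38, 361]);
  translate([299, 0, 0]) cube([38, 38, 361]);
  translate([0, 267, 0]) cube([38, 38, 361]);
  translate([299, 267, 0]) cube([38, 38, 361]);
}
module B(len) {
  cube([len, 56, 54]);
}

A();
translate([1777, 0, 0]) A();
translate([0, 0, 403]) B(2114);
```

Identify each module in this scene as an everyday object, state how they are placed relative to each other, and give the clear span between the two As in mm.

A is a stool. B is a beam. A beam spans the tops of two stools. The clear span between the two stools is 1440 mm.

Second stool starts at x = 1777; first ends at x = 337; clear span = 1777 − 337 = 1440 mm.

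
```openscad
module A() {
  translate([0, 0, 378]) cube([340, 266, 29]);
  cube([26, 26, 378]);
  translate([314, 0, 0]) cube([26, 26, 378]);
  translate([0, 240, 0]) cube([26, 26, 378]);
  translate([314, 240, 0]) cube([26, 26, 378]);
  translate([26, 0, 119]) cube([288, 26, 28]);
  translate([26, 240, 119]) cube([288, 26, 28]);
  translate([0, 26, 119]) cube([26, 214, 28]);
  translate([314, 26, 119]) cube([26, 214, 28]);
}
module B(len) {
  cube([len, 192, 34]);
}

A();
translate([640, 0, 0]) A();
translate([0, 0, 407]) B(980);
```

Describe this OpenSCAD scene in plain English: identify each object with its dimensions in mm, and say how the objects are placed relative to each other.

A is a simple wooden stool: a rectangular seat 340 mm (x) by 266 mm (y), 29 mm thick, top face at z = 407 mm, on four square legs, each 26×26 mm in cross-section. The legs rest on z = 0, each flush with a corner of the seat. Four stretchers, 26 mm wide and 28 mm tall, connect adjacent legs with their undersides at z = 119 mm, each running between the inner faces of the legs it joins and aligned with the legs' outer faces on the other axis.

B is a rectangular beam 980 mm long (x), 192 mm deep (y), 34 mm thick (z).

The beam spans the tops of two stools placed 300 mm apart, resting at z = 407 mm.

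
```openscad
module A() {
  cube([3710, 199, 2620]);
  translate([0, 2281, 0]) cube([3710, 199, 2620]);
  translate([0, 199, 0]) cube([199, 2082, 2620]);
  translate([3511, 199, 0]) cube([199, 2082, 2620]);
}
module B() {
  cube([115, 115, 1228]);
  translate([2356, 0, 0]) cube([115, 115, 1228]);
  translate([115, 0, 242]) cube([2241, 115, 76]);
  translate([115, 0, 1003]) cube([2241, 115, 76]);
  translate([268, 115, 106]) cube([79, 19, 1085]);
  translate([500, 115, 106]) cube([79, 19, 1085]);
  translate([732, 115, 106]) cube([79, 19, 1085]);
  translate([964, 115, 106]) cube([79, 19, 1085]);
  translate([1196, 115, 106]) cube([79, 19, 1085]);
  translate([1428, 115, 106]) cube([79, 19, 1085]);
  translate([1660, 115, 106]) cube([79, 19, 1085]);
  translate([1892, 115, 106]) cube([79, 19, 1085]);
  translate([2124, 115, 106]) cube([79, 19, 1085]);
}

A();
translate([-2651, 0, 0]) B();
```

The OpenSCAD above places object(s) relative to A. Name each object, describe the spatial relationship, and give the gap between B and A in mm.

A is a house frame. B is a fence section. The fence section is on the floor beside the house frame on its −x side. The gap between the fence section and the house frame is 180 mm.

The fence section's nearest face is 180 mm from the house frame's −x face.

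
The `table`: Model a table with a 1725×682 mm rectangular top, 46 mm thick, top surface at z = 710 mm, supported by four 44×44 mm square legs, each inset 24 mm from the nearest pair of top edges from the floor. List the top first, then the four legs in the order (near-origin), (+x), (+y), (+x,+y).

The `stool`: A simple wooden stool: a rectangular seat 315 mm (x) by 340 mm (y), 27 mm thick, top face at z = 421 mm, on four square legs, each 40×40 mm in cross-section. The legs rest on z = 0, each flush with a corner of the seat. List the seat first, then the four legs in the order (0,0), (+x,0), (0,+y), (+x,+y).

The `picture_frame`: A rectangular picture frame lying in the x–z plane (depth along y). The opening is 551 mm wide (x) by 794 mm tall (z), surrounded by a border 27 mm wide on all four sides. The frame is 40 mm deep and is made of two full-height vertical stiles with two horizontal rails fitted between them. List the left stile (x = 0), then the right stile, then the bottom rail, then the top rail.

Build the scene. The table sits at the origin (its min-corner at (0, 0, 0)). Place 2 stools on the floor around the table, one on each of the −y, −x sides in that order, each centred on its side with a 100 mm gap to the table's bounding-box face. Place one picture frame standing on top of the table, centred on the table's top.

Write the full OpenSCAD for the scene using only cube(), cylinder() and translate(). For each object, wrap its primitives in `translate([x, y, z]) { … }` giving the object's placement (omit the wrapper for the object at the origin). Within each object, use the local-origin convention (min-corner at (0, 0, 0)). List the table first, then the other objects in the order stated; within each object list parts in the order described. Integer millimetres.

translate([0, 0, 664]) cube([1725, 682, 46]);
translate([24, 24, 0]) cube([44, 44, 664]);
translate([1657, 24, 0]) cube([44, 44, 664]);
translate([24, 614, 0]) cube([44, 44, 664]);
translate([1657, 614, 0]) cube([44, 44, 664]);
translate([705, -440, 0]) {
  translate([0, 0, 394]) cube([315, 340, 27]);
  cube([40, 40, 394]);
  translate([275, 0, 0]) cube([40, 40, 394]);
  translate([0, 300, 0]) cube([40, 40, 394]);
  translate([275, 300, 0]) cube([40, 40, 394]);
}
translate([-415, 171, 0]) {
  translate([0, 0, 394]) cube([315, 340, 27]);
  cube([40, 40, 394]);
  translate([275, 0, 0]) cube([40, 40, 394]);
  translate([0, 300, 0]) cube([40, 40, 394]);
  translate([275, 300, 0]) cube([40, 40, 394]);
}
translate([560, 321, 710]) {
  cube([27, 40, 848]);
  translate([578, 0, 0]) cube([27, 40, 848]);
  translate([27, 0, 0]) cube([551, 40, 27]);
  translate([27, 0, 821]) cube([551, 40, 27]);
}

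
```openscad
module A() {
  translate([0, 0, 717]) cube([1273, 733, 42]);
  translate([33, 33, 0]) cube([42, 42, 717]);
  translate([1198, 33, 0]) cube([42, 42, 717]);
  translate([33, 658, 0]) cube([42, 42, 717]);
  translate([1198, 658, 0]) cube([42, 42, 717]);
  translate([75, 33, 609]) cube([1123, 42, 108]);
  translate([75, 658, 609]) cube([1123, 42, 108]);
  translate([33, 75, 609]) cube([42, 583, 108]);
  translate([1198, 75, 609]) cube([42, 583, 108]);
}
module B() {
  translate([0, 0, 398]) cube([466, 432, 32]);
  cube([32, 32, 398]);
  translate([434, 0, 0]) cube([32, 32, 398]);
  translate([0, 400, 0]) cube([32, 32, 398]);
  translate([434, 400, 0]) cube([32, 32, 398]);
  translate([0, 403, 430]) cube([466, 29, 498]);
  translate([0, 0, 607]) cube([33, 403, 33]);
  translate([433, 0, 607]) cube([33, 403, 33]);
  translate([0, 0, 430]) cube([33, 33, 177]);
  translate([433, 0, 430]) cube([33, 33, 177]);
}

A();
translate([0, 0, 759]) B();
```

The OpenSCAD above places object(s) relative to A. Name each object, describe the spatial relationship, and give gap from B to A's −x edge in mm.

The chair's min-x is at 0; the table's min-x is 0; gap = 0 mm.

A is a table. B is a chair. The chair is on top of the table. The gap from the chair to the table's −x edge is 0 mm.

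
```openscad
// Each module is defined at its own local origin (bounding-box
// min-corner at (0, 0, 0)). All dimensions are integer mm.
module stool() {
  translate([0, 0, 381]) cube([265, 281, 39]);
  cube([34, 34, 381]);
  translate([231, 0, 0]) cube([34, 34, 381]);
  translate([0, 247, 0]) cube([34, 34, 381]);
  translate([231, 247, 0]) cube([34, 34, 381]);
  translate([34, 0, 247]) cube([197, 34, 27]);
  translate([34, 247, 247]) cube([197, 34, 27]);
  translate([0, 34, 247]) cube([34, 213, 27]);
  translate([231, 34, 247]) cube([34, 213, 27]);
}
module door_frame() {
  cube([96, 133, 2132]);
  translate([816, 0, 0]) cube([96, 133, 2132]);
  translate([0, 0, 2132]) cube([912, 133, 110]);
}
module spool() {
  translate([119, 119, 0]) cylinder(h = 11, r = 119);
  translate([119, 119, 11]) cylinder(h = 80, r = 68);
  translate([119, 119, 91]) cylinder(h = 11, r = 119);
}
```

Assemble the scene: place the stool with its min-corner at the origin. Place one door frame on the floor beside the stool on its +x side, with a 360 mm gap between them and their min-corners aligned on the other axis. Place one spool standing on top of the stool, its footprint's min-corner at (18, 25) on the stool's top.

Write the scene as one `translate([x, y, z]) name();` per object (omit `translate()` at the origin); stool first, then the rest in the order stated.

stool();
translate([625, 0, 0]) door_frame();
translate([18, 25, 420]) spool();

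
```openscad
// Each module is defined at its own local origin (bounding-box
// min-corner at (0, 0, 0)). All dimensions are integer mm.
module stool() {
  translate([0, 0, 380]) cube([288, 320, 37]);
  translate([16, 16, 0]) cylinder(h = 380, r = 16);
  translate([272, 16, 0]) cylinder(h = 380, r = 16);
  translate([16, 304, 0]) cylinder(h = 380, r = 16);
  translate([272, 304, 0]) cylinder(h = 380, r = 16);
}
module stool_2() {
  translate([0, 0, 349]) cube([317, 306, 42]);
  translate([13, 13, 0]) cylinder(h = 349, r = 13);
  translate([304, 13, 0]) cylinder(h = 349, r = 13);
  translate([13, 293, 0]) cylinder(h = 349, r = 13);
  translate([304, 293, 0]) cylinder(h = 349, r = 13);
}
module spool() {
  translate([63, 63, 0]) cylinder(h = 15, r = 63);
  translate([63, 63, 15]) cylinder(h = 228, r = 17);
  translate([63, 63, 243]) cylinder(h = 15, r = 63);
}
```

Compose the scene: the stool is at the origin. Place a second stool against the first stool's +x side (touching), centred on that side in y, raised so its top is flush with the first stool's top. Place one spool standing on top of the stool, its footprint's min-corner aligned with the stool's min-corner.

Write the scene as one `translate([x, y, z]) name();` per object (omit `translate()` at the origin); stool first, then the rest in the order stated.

stool();
translate([288, 7, 26]) stool_2();
translate([0, 0, 417]) spool();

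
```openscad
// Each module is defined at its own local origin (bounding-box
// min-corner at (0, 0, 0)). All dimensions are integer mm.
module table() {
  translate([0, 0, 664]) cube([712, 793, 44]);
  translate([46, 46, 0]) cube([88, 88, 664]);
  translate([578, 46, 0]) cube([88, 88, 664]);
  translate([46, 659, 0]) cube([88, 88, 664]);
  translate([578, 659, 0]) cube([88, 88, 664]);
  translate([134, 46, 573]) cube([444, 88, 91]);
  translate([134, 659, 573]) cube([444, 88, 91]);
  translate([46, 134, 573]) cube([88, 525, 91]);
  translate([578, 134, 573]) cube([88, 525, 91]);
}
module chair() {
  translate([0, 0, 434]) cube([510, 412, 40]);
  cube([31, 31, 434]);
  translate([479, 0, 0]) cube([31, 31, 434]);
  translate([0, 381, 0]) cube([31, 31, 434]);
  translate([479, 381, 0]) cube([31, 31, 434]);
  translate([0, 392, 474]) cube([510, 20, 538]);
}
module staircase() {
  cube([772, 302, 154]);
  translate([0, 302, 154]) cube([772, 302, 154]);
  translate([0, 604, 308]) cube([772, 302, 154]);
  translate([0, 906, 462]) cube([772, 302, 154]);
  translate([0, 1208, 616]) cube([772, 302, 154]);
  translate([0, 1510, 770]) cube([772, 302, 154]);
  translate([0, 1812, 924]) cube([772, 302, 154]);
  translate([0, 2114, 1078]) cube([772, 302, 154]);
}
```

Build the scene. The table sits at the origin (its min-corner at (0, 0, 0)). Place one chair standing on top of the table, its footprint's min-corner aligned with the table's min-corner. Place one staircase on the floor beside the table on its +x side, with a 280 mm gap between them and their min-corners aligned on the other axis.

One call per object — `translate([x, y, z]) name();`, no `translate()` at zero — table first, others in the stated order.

table();
translate([0, 0, 708]) chair();
translate([992, 0, 0]) staircase();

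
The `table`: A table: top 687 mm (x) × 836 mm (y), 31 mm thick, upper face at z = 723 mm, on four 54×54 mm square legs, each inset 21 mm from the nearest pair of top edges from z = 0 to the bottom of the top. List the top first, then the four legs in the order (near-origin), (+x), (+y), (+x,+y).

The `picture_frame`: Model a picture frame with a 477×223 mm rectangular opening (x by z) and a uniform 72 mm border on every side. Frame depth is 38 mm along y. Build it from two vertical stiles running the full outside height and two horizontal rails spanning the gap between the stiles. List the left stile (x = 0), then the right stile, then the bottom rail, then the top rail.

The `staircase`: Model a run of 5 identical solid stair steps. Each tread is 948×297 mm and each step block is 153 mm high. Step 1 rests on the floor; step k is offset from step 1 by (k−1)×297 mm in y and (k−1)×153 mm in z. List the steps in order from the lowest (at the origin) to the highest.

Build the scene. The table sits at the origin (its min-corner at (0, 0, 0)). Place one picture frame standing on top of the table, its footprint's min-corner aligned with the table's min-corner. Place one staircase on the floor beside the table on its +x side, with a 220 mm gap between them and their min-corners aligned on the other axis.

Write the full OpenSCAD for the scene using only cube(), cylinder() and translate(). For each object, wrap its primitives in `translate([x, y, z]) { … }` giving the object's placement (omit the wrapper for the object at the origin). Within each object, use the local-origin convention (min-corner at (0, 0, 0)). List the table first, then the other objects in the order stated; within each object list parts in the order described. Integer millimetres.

translate([0, 0, 692]) cube([687, 836, 31]);
translate([21, 21, 0]) cube([54, 54, 692]);
translate([612, 21, 0]) cube([54, 54, 692]);
translate([21, 761, 0]) cube([54, 54, 692]);
translate([612, 761, 0]) cube([54, 54, 692]);
translate([0, 0, 723]) {
  cube([72, 38, 367]);
  translate([549, 0, 0]) cube([72, 38, 367]);
  translate([72, 0, 0]) cube([477, 38, 72]);
  translate([72, 0, 295]) cube([477, 38, 72]);
}
translate([907, 0, 0]) {
  cube([948, 297, 153]);
  translate([0, 297, 153]) cube([948, 297, 153]);
  translate([0, 594, 306]) cube([948, 297, 153]);
  translate([0, 891, 459]) cube([948, 297, 153]);
  translate([0, 1188, 612]) cube([948, 297, 153]);
}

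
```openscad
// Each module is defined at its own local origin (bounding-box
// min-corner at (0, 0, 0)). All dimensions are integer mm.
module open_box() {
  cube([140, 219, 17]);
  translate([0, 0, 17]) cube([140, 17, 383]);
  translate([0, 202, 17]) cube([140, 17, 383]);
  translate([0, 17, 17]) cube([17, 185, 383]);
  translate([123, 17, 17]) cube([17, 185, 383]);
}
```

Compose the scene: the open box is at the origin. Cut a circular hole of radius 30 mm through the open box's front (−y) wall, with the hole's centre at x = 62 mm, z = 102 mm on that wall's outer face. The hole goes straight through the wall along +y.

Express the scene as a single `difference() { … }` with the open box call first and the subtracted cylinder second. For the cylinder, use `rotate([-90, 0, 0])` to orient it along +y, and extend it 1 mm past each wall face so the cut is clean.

difference() {
  open_box();
  translate([62, -1, 102]) rotate([-90, 0, 0]) cylinder(h = 19, r = 30);
}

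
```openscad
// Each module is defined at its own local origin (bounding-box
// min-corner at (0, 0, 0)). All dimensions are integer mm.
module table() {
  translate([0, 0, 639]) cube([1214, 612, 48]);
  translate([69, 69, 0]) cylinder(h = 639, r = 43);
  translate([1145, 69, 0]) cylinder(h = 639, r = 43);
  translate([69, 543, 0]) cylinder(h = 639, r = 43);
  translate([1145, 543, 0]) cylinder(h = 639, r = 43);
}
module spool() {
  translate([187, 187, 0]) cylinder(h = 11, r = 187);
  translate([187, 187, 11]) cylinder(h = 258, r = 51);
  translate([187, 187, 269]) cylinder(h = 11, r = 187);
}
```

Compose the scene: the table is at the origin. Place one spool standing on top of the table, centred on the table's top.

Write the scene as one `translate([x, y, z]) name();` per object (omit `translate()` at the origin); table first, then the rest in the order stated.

table();
translate([420, 119, 687]) spool();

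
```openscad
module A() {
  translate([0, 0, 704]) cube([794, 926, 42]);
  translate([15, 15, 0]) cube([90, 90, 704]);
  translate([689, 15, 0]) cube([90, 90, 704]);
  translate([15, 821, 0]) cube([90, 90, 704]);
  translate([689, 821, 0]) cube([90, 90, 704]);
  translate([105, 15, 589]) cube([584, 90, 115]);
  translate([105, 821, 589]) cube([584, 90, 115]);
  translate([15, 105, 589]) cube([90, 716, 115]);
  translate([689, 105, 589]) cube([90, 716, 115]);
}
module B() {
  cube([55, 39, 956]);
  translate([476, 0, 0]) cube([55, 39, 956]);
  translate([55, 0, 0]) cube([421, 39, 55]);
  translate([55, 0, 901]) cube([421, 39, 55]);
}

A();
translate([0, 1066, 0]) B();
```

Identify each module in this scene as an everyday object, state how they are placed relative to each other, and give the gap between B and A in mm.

A is a table. B is a picture frame. The picture frame is on the floor beside the table on its +y side. The gap between the picture frame and the table is 140 mm.

The picture frame's nearest face is 140 mm from the table's +y face.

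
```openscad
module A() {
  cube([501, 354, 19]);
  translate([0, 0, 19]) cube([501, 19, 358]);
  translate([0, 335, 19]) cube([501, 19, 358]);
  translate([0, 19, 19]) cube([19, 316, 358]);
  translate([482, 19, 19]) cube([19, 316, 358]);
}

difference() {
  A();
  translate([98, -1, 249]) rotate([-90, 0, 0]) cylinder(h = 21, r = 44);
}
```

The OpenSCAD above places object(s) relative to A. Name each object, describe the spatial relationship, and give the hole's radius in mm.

A is an open box. The open box has a circular hole through its front wall. The hole's radius is 44 mm.

The subtracted cylinder has r = 44 mm.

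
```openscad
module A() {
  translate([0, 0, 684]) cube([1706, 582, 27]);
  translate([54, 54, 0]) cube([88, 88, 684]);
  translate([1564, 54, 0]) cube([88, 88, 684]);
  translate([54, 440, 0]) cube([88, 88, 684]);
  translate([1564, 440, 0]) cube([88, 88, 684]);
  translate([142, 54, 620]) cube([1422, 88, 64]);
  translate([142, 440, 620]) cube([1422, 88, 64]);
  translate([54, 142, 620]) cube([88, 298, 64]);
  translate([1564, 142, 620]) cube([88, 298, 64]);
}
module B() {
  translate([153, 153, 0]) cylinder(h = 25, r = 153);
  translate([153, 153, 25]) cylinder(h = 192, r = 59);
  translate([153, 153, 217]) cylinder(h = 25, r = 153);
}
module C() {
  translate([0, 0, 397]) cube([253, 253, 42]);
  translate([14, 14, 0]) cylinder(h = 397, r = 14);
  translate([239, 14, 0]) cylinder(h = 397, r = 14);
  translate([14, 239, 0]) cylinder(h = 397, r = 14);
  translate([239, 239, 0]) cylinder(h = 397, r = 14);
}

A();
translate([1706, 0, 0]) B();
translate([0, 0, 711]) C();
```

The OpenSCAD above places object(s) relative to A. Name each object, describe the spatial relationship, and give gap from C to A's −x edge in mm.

A is a table. B is a spool. C is a stool. The spool is against the table's +x side, with their −y faces flush. The stool is on top of the table. The gap from the stool to the table's −x edge is 0 mm.

The stool's min-x is at 0; the table's min-x is 0; gap = 0 mm.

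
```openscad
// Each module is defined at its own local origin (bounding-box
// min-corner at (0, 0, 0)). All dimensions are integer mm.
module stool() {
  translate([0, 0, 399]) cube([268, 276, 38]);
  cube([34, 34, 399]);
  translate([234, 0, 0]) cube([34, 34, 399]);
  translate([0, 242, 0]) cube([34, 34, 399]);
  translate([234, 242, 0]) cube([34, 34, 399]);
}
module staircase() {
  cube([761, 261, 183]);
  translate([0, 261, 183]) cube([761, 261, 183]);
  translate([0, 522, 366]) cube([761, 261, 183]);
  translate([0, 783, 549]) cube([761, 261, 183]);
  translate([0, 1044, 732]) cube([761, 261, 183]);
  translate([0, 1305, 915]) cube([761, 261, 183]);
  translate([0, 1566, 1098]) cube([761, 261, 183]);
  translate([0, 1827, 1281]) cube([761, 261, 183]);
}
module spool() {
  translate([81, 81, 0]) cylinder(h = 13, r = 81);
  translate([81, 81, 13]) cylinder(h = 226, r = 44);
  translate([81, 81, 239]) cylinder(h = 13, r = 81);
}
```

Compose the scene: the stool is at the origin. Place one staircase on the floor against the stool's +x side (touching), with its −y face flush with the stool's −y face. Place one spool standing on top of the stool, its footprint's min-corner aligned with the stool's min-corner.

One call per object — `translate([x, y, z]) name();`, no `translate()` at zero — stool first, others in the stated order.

stool();
translate([268, 0, 0]) staircase();
translate([0, 0, 437]) spool();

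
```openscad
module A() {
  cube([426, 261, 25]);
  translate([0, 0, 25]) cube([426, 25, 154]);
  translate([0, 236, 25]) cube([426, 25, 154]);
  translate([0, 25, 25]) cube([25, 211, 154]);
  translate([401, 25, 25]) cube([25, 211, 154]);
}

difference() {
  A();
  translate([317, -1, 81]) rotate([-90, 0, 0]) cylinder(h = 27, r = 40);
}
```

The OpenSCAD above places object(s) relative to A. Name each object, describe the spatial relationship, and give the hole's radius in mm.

The subtracted cylinder has r = 40 mm.

A is an open box. The open box has a circular hole through its front wall. The hole's radius is 40 mm.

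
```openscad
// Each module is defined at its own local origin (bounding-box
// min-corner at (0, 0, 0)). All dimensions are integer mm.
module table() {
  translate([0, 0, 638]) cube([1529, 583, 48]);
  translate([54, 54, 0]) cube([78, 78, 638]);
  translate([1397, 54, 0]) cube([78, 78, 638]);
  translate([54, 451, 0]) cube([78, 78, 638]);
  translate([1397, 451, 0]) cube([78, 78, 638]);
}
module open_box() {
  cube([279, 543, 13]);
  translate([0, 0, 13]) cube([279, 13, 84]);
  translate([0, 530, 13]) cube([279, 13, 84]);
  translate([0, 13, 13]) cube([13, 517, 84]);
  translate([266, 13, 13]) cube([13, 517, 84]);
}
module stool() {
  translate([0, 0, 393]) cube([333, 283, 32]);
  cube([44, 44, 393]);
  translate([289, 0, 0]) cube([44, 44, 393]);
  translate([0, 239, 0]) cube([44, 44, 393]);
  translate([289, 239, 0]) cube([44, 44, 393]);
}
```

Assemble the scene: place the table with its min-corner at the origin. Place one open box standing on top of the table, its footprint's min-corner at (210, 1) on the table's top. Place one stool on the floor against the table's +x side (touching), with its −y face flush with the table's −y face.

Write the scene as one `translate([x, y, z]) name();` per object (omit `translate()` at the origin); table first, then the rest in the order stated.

table();
translate([210, 1, 686]) open_box();
translate([1529, 0, 0]) stool();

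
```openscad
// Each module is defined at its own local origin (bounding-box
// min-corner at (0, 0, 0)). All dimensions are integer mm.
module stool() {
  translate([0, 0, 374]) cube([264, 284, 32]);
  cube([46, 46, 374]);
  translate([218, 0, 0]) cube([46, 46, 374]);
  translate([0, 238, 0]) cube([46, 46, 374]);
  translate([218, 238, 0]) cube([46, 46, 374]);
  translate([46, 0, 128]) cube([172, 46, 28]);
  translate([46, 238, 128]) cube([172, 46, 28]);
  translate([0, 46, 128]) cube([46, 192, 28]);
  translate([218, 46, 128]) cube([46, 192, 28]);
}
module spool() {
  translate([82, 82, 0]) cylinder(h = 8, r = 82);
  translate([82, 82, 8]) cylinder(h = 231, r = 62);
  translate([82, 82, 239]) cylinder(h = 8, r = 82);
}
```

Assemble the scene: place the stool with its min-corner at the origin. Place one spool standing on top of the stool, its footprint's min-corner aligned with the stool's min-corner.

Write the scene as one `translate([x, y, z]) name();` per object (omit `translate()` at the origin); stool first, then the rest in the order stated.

stool();
translate([0, 0, 406]) spool();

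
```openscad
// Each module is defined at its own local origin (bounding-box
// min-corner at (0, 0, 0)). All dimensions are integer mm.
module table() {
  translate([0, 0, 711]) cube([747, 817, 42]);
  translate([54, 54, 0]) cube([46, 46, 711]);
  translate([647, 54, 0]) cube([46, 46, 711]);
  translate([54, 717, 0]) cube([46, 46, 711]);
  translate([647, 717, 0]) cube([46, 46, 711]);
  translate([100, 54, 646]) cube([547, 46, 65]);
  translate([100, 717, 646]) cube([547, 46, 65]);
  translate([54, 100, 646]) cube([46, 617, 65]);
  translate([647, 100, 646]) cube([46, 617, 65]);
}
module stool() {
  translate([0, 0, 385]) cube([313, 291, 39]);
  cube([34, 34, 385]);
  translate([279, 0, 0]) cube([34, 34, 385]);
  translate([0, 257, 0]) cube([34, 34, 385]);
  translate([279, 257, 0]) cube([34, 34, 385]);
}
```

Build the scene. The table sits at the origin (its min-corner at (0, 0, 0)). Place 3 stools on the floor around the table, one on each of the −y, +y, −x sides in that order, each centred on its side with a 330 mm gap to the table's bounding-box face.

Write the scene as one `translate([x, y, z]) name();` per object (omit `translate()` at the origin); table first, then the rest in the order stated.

table();
translate([217, -621, 0]) stool();
translate([217, 1147, 0]) stool();
translate([-643, 263, 0]) stool();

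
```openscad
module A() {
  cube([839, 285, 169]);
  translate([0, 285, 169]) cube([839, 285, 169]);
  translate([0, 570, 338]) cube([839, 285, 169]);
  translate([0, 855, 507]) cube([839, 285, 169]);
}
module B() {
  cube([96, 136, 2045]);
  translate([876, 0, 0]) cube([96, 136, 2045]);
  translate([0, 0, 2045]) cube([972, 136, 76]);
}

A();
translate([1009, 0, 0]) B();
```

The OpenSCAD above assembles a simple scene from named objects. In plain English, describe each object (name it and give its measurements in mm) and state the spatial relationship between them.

A is a run of 4 identical solid stair steps. Each tread is 839×285 mm and each step block is 169 mm high. Step 1 rests on the floor; step k is offset from step 1 by (k−1)×285 mm in y and (k−1)×169 mm in z.

B is a door frame. The clear opening is 780 mm wide and 2045 mm high. Two 96 mm wide jambs, 136 mm deep, stand either side of the opening from the floor to the top of the opening. A 76 mm thick head sits across the top of both jambs, spanning the full outside width of the frame.

The door frame is on the floor beside the staircase on its +x side.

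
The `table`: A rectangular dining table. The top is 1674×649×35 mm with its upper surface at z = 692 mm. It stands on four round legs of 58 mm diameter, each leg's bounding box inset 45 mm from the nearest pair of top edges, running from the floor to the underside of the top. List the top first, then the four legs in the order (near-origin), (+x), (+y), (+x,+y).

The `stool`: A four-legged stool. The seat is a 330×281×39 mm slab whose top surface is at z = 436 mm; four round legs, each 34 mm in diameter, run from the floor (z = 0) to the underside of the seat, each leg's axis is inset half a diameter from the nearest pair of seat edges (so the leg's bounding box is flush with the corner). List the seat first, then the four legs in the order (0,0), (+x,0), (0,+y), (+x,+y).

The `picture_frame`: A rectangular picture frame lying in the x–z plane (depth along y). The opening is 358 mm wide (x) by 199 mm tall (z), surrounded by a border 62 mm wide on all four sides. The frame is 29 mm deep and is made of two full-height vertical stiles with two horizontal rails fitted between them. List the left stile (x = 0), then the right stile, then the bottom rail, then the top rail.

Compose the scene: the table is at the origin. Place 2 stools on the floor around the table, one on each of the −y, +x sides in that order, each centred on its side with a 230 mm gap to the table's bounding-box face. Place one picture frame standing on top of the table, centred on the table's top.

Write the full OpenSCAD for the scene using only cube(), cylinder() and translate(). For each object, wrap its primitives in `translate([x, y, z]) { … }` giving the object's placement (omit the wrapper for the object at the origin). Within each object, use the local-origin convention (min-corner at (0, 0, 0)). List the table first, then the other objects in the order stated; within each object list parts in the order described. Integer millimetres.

translate([0, 0, 657]) cube([1674, 649, 35]);
translate([74, 74, 0]) cylinder(h = 657, r = 29);
translate([1600, 74, 0]) cylinder(h = 657, r = 29);
translate([74, 575, 0]) cylinder(h = 657, r = 29);
translate([1600, 575, 0]) cylinder(h = 657, r = 29);
translate([672, -511, 0]) {
  translate([0, 0, 397]) cube([330, 281, 39]);
  translate([17, 17, 0]) cylinder(h = 397, r = 17);
  translate([313, 17, 0]) cylinder(h = 397, r = 17);
  translate([17, 264, 0]) cylinder(h = 397, r = 17);
  translate([313, 264, 0]) cylinder(h = 397, r = 17);
}
translate([1904, 184, 0]) {
  translate([0, 0, 397]) cube([330, 281, 39]);
  translate([17, 17, 0]) cylinder(h = 397, r = 17);
  translate([313, 17, 0]) cylinder(h = 397, r = 17);
  translate([17, 264, 0]) cylinder(h = 397, r = 17);
  translate([313, 264, 0]) cylinder(h = 397, r = 17);
}
translate([596, 310, 692]) {
  cube([62, 29, 323]);
  translate([420, 0, 0]) cube([62, 29, 323]);
  translate([62, 0, 0]) cube([358, 29, 62]);
  translate([62, 0, 261]) cube([358, 29, 62]);
}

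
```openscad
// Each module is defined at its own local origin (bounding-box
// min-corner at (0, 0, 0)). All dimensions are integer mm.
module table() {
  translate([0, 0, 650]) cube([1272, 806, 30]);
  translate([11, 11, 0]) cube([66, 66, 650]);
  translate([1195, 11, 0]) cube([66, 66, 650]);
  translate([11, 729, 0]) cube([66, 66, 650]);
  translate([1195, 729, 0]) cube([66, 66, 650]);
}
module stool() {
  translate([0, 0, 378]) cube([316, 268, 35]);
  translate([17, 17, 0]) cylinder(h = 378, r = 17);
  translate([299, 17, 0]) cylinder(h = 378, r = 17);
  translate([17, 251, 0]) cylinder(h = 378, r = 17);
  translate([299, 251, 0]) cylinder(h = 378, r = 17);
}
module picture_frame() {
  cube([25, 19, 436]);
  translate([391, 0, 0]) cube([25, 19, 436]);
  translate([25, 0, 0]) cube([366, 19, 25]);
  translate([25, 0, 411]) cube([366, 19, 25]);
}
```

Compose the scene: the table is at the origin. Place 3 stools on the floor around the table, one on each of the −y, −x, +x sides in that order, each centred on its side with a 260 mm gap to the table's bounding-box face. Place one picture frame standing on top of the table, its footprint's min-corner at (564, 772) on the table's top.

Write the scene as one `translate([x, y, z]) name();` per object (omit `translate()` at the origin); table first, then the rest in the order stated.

table();
translate([478, -528, 0]) stool();
translate([-576, 269, 0]) stool();
translate([1532, 269, 0]) stool();
translate([564, 772, 680]) picture_frame();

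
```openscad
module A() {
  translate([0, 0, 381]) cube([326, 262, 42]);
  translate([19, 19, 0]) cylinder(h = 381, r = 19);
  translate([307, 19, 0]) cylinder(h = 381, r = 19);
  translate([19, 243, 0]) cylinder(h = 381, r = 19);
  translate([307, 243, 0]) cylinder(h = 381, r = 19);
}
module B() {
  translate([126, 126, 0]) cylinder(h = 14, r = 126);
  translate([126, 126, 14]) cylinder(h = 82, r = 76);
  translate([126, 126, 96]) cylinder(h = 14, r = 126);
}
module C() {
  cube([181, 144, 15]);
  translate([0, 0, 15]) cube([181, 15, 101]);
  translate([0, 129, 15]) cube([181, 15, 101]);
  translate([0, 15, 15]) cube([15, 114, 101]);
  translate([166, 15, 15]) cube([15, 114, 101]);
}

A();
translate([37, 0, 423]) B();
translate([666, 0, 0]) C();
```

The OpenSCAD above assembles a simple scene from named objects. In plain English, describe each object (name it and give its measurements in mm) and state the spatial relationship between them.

A is a simple wooden stool: a rectangular seat 326 mm (x) by 262 mm (y), 42 mm thick, top face at z = 423 mm, on four round legs, each 38 mm in diameter. The legs rest on z = 0, each leg's axis is inset half a diameter from the nearest pair of seat edges (so the leg's bounding box is flush with the corner).

B is a spool: two coaxial disc flanges of radius 126 mm and thickness 14 mm, joined by a core cylinder of radius 76 mm and height 82 mm. The lower flange rests on z = 0 and the three cylinders share a vertical axis.

C is an open-topped rectangular box: outside dimensions 181×144×116 mm, with a uniform wall and base thickness of 15 mm. The base is a full 181×144 slab on the floor; four walls sit on top of the base. The front and back walls (the −y and +y sides) span the full width; the two side walls fit between them.

The spool is on top of the stool. The open box is on the floor beside the stool on its +x side.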